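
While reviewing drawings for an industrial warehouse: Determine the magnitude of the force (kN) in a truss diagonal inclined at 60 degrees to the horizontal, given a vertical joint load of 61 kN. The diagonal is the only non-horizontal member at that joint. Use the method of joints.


At the joint, only the diagonal has a vertical component, so vertical equilibrium gives:
F * sin(60) = 61
F = 61 / sin(60)
= 61 / 0.866025
= 70.44 kN

70.44 kN


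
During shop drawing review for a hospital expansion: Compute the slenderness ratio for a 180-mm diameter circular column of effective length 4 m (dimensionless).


Radius of gyration r = d / 4 = 180 / 4 = 45.0 mm
L_eff = 4000.0 mm
Slenderness ratio = L / r = 4000.0 / 45.0 = 88.89 (dimensionless)

88.89 (dimensionless)


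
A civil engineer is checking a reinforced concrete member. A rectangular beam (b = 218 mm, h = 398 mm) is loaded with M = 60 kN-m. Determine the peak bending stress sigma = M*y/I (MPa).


I = b * h^3 / 12 = 218 * 398^3 / 12 = 1145313721.33 mm^4
y = h / 2 = 398 / 2 = 199.0 mm
M = 60 kN-m = 60000000.0 N-mm
sigma = M * y / I = 60000000.0 * 199.0 / 1145313721.33
= 10.43 MPa

10.43 MPa


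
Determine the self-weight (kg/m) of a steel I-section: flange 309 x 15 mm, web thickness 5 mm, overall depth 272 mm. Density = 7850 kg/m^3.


A_flanges = 2 * 309 * 15 = 9270 mm^2
A_web = (272 - 2 * 15) * 5 = 1210 mm^2
A_total = 9270 + 1210 = 10480 mm^2 = 0.010480 m^2
Weight = rho * A = 7850 * 0.010480 = 82.268 kg/m

82.268 kg/m


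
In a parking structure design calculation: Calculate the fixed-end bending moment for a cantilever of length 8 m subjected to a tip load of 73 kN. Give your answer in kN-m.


For a cantilever with a point load at the free end:
M_max = P * L = 73 * 8 = 584 kN-m

584 kN-m


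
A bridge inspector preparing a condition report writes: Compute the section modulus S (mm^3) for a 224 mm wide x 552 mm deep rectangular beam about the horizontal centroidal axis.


S = b * h^2 / 6
= 224 * 552^2 / 6
= 224 * 304704 / 6
= 11375616.0 mm^3

11375616.0 mm^3


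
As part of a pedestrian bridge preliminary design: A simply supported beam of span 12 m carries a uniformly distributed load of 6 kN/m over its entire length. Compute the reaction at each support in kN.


Total load = w * L = 6 * 12 = 72 kN
By symmetry, each reaction R = total / 2 = 72 / 2 = 36.0 kN

36.0 kN


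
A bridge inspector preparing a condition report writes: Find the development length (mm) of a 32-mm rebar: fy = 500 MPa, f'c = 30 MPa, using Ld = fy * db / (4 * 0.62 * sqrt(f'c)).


Ld = (fy * db) / (4 * 0.62 * sqrt(f'c))
= (500 * 32) / (4 * 0.62 * sqrt(30))
= 16000 / 13.5835
= 1177.9 mm

1177.9 mm


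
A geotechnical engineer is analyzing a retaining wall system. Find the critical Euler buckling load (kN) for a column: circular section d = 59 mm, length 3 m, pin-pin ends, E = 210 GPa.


I = pi * d^4 / 64 = 594809.57 mm^4
L = 3000.0 mm
P_cr = pi^2 * E * I / L^2
= 9.8696 * 210000.0 * 594809.57 / 3000.0^2
= 136979.15 N = 136.9792 kN

136.9792 kN


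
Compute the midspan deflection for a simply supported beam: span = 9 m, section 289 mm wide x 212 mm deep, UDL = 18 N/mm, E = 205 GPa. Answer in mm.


I = 289 * 212^3 / 12 = 229469082.67 mm^4
L = 9000.0 mm, w = 18 N/mm, E = 205000.0 MPa
delta = 5 * w * L^4 / (384 * E * I)
= 5 * 18 * 9000.0^4 / (384 * 205000.0 * 229469082.67)
= 32.6891 mm

32.6891 mm


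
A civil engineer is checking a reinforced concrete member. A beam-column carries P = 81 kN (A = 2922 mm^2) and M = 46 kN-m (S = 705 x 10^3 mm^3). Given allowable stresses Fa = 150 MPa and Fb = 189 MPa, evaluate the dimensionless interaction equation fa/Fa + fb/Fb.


f_a = P / A = 81000.0 / 2922 = 27.7207 MPa
f_b = M / S = 46000000.0 / 705000.0 = 65.2482 MPa
Ratio = f_a / Fa + f_b / Fb
= 27.7207 / 150 + 65.2482 / 189
= 0.53 (dimensionless)

0.53 (dimensionless)


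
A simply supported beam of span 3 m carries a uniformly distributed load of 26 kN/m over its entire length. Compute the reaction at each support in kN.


Total load = w * L = 26 * 3 = 78 kN
By symmetry, each reaction R = total / 2 = 78 / 2 = 39.0 kN

39.0 kN


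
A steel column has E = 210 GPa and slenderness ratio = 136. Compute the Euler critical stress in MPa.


sigma_cr = pi^2 * E / lambda^2
= 9.8696 * 210000.0 / 136^2
= 9.8696 * 210000.0 / 18496
= 112.0576 MPa

112.0576 MPa


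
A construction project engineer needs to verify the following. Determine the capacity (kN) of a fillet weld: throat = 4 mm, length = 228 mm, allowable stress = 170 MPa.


Strength = throat * length * allowable stress
= 4 * 228 * 170 N
= 155040 N
= 155.04 kN

155.04 kN


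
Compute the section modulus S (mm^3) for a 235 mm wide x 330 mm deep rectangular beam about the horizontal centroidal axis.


S = b * h^2 / 6
= 235 * 330^2 / 6
= 235 * 108900 / 6
= 4265250.0 mm^3

4265250.0 mm^3


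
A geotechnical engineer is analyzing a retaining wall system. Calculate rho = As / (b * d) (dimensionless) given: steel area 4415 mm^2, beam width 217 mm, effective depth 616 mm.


rho = As / (b * d)
= 4415 / (217 * 616)
= 4415 / 133672
= 0.033029 (dimensionless)

0.033029 (dimensionless)


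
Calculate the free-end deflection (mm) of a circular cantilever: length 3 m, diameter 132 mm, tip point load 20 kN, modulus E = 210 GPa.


I = pi * d^4 / 64 = pi * 132^4 / 64 = 14902722.81 mm^4
L = 3000.0 mm, P = 20000.0 N, E = 210000.0 MPa
delta = P * L^3 / (3 * E * I)
= 20000.0 * 3000.0^3 / (3 * 210000.0 * 14902722.81)
= 57.5159 mm

57.5159 mm


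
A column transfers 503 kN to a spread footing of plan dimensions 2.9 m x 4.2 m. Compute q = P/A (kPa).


A = 2.9 * 4.2 = 12.18 m^2
q = P / A = 503 / 12.18
= 41.2972 kPa

41.2972 kPa


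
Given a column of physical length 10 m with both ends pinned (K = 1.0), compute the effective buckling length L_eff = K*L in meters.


L_eff = K * L
= 1.0 * 10
= 10.0 m

10.0 m


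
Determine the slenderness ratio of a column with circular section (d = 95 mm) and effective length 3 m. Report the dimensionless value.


Radius of gyration r = d / 4 = 95 / 4 = 23.75 mm
L_eff = 3000.0 mm
Slenderness ratio = L / r = 3000.0 / 23.75 = 126.32 (dimensionless)

126.32 (dimensionless)


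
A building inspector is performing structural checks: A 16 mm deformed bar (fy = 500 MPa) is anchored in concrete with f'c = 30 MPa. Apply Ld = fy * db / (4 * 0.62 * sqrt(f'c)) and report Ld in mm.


Ld = (fy * db) / (4 * 0.62 * sqrt(f'c))
= (500 * 16) / (4 * 0.62 * sqrt(30))
= 8000 / 13.5835
= 588.95 mm

588.95 mm


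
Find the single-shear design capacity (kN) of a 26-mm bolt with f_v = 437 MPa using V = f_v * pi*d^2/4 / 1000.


A = pi * d^2 / 4 = pi * 26^2 / 4 = 530.9292 mm^2
V = f_v * A / 1000 = 437 * 530.9292 / 1000
= 232.016 kN

232.016 kN


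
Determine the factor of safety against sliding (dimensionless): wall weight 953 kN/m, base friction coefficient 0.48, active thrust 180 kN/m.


Resisting force = mu * W = 0.48 * 953 = 457.44 kN/m
FOS = Resisting / Driving = 457.44 / 180
= 2.5413 (dimensionless)

2.5413 (dimensionless)


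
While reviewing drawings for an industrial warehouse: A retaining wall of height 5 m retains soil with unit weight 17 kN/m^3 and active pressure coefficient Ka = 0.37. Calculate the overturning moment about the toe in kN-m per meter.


Pa = 0.5 * Ka * gamma * H^2
= 0.5 * 0.37 * 17 * 5^2
= 78.625 kN/m
Arm = H / 3 = 5 / 3 = 1.6667 m
Mo = Pa * arm = Pa * H / 3 = 78.625 * 5 / 3 = 131.0417 kN-m/m

131.0417 kN-m/m


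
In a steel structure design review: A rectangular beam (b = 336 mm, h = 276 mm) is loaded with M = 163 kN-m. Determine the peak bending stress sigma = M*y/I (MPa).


I = b * h^3 / 12 = 336 * 276^3 / 12 = 588688128.0 mm^4
y = h / 2 = 276 / 2 = 138.0 mm
M = 163 kN-m = 163000000.0 N-mm
sigma = M * y / I = 163000000.0 * 138.0 / 588688128.0
= 38.21 MPa

38.21 MPa


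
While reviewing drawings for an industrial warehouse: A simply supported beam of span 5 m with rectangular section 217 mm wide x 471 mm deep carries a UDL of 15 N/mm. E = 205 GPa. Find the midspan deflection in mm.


I = 217 * 471^3 / 12 = 1889475257.25 mm^4
L = 5000.0 mm, w = 15 N/mm, E = 205000.0 MPa
delta = 5 * w * L^4 / (384 * E * I)
= 5 * 15 * 5000.0^4 / (384 * 205000.0 * 1889475257.25)
= 0.3151 mm

0.3151 mm


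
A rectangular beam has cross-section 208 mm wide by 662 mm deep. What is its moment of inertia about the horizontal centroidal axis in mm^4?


I = b * h^3 / 12
= 208 * 662^3 / 12
= 208 * 290117528 / 12
= 5028703818.67 mm^4

5028703818.67 mm^4


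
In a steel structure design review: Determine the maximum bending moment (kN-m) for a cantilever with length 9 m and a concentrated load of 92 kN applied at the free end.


For a cantilever with a point load at the free end:
M_max = P * L = 92 * 9 = 828 kN-m

828 kN-m


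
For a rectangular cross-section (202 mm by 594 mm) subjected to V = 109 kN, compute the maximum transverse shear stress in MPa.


A = b * h = 202 * 594 = 119988 mm^2
V = 109 kN = 109000.0 N
tau_max = 1.5 * V / A = 1.5 * 109000.0 / 119988
= 1.3626 MPa

1.3626 MPa


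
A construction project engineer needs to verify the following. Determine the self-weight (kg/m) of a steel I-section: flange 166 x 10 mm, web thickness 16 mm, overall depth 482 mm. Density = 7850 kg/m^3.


A_flanges = 2 * 166 * 10 = 3320 mm^2
A_web = (482 - 2 * 10) * 16 = 7392 mm^2
A_total = 3320 + 7392 = 10712 mm^2 = 0.010712 m^2
Weight = rho * A = 7850 * 0.010712 = 84.0892 kg/m

84.0892 kg/m


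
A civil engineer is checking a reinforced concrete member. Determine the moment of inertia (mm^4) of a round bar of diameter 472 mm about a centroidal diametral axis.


r = d / 2 = 472 / 2 = 236.0 mm
I = pi * r^4 / 4 = pi * 236.0^4 / 4
= 2436339987.1 mm^4

2436339987.1 mm^4


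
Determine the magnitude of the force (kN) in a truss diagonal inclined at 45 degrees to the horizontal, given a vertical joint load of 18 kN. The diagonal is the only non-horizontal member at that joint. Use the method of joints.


At the joint, only the diagonal has a vertical component, so vertical equilibrium gives:
F * sin(45) = 18
F = 18 / sin(45)
= 18 / 0.707107
= 25.46 kN

25.46 kN


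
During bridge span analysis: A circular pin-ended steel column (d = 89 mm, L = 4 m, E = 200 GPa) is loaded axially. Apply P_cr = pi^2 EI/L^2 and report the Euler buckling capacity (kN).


I = pi * d^4 / 64 = 3079852.55 mm^4
L = 4000.0 mm
P_cr = pi^2 * E * I / L^2
= 9.8696 * 200000.0 * 3079852.55 / 4000.0^2
= 379961.58 N = 379.9616 kN

379.9616 kN


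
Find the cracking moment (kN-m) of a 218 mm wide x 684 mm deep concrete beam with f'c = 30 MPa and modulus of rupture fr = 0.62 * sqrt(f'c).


fr = 0.62 * sqrt(30) = 0.62 * 5.4772 = 3.3959 MPa
I = 218 * 684^3 / 12 = 5813578656.0 mm^4
y_t = 342.0 mm
M_cr = fr * I / y_t = 3.3959 * 5813578656.0 / 342.0 N-mm
= 57.7258 kN-m

57.7258 kN-m


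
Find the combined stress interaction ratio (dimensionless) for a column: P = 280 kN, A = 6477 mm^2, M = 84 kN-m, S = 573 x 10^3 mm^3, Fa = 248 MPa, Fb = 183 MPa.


f_a = P / A = 280000.0 / 6477 = 43.2299 MPa
f_b = M / S = 84000000.0 / 573000.0 = 146.5969 MPa
Ratio = f_a / Fa + f_b / Fb
= 43.2299 / 248 + 146.5969 / 183
= 0.9754 (dimensionless)

0.9754 (dimensionless)


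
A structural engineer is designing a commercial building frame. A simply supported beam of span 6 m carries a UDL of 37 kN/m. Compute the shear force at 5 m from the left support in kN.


R_A = w * L / 2 = 37 * 6 / 2 = 111.0 kN
V(x) = R_A - w * x = 111.0 - 37 * 5
= -74.0 kN

-74.0 kN


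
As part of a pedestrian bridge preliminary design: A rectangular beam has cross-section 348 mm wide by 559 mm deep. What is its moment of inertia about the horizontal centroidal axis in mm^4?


I = b * h^3 / 12
= 348 * 559^3 / 12
= 348 * 174676879 / 12
= 5065629491.0 mm^4

5065629491.0 mm^4


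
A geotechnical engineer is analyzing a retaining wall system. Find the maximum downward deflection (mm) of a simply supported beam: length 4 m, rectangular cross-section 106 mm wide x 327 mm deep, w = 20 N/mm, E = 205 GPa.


I = 106 * 327^3 / 12 = 308864416.5 mm^4
L = 4000.0 mm, w = 20 N/mm, E = 205000.0 MPa
delta = 5 * w * L^4 / (384 * E * I)
= 5 * 20 * 4000.0^4 / (384 * 205000.0 * 308864416.5)
= 1.0529 mm

1.0529 mm


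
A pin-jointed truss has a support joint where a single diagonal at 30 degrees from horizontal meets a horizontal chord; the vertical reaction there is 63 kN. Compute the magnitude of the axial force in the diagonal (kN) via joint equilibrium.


At the joint, only the diagonal has a vertical component, so vertical equilibrium gives:
F * sin(30) = 63
F = 63 / sin(30)
= 63 / 0.5
= 126.0 kN

126.0 kN


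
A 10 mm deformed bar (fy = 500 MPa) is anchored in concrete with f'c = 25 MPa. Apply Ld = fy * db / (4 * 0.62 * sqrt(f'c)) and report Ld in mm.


Ld = (fy * db) / (4 * 0.62 * sqrt(f'c))
= (500 * 10) / (4 * 0.62 * sqrt(25))
= 5000 / 12.4
= 403.23 mm

403.23 mm


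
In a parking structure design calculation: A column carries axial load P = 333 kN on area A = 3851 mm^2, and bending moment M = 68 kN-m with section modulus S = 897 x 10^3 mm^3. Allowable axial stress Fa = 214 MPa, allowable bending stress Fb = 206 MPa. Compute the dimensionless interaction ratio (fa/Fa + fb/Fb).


f_a = P / A = 333000.0 / 3851 = 86.471 MPa
f_b = M / S = 68000000.0 / 897000.0 = 75.8082 MPa
Ratio = f_a / Fa + f_b / Fb
= 86.471 / 214 + 75.8082 / 206
= 0.7721 (dimensionless)

0.7721 (dimensionless)


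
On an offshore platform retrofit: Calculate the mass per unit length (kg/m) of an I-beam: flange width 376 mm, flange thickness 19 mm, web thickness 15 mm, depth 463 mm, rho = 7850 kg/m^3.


A_flanges = 2 * 376 * 19 = 14288 mm^2
A_web = (463 - 2 * 19) * 15 = 6375 mm^2
A_total = 14288 + 6375 = 20663 mm^2 = 0.020663 m^2
Weight = rho * A = 7850 * 0.020663 = 162.2046 kg/m

162.2046 kg/m


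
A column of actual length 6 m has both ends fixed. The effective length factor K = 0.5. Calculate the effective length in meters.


L_eff = K * L
= 0.5 * 6
= 3.0 m

3.0 m


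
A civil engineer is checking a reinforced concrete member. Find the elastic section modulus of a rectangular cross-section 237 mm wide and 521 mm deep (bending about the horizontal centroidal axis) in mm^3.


S = b * h^2 / 6
= 237 * 521^2 / 6
= 237 * 271441 / 6
= 10721919.5 mm^3

10721919.5 mm^3


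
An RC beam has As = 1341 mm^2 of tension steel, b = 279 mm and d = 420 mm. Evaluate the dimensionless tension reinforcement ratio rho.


rho = As / (b * d)
= 1341 / (279 * 420)
= 1341 / 117180
= 0.011444 (dimensionless)

0.011444 (dimensionless)


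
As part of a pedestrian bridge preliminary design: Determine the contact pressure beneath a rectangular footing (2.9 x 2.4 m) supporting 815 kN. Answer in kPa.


A = 2.9 * 2.4 = 6.96 m^2
q = P / A = 815 / 6.96
= 117.0977 kPa

117.0977 kPa


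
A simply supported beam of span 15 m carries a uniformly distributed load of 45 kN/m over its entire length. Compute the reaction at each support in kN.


Total load = w * L = 45 * 15 = 675 kN
By symmetry, each reaction R = total / 2 = 675 / 2 = 337.5 kN

337.5 kN


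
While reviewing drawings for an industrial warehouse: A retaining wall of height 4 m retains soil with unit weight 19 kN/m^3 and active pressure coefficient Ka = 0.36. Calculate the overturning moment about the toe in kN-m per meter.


Pa = 0.5 * Ka * gamma * H^2
= 0.5 * 0.36 * 19 * 4^2
= 54.72 kN/m
Arm = H / 3 = 4 / 3 = 1.3333 m
Mo = Pa * arm = Pa * H / 3 = 54.72 * 4 / 3 = 72.96 kN-m/m

72.96 kN-m/m


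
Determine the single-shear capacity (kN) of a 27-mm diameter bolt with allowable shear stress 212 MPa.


A = pi * d^2 / 4 = pi * 27^2 / 4 = 572.5553 mm^2
V = f_v * A / 1000 = 212 * 572.5553 / 1000
= 121.3817 kN

121.3817 kN


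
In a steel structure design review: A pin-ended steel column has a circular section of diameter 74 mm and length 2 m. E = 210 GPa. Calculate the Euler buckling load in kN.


I = pi * d^4 / 64 = 1471962.61 mm^4
L = 2000.0 mm
P_cr = pi^2 * E * I / L^2
= 9.8696 * 210000.0 * 1471962.61 / 2000.0^2
= 762703.65 N = 762.7037 kN

762.7037 kN


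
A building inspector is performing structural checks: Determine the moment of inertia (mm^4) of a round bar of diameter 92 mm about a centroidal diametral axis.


r = d / 2 = 92 / 2 = 46.0 mm
I = pi * r^4 / 4 = pi * 46.0^4 / 4
= 3516585.72 mm^4

3516585.72 mm^4


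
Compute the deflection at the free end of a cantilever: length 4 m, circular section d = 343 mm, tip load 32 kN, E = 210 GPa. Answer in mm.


I = pi * d^4 / 64 = pi * 343^4 / 64 = 679432596.67 mm^4
L = 4000.0 mm, P = 32000.0 N, E = 210000.0 MPa
delta = P * L^3 / (3 * E * I)
= 32000.0 * 4000.0^3 / (3 * 210000.0 * 679432596.67)
= 4.7846 mm

4.7846 mm


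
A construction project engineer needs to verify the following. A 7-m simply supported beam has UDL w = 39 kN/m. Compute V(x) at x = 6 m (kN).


R_A = w * L / 2 = 39 * 7 / 2 = 136.5 kN
V(x) = R_A - w * x = 136.5 - 39 * 6
= -97.5 kN

-97.5 kN


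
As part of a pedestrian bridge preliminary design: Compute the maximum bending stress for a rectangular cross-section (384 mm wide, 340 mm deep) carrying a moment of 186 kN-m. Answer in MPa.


I = b * h^3 / 12 = 384 * 340^3 / 12 = 1257728000.0 mm^4
y = h / 2 = 340 / 2 = 170.0 mm
M = 186 kN-m = 186000000.0 N-mm
sigma = M * y / I = 186000000.0 * 170.0 / 1257728000.0
= 25.14 MPa

25.14 MPa


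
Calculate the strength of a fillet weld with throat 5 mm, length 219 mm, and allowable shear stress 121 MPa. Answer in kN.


Strength = throat * length * allowable stress
= 5 * 219 * 121 N
= 132495 N
= 132.5 kN

132.5 kN


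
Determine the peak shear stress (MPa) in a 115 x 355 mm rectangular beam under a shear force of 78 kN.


A = b * h = 115 * 355 = 40825 mm^2
V = 78 kN = 78000.0 N
tau_max = 1.5 * V / A = 1.5 * 78000.0 / 40825
= 2.8659 MPa

2.8659 MPa


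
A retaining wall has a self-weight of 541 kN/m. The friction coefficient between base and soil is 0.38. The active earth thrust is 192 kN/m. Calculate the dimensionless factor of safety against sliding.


Resisting force = mu * W = 0.38 * 541 = 205.58 kN/m
FOS = Resisting / Driving = 205.58 / 192
= 1.0707 (dimensionless)

1.0707 (dimensionless)


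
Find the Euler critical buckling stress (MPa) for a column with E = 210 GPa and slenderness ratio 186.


sigma_cr = pi^2 * E / lambda^2
= 9.8696 * 210000.0 / 186^2
= 9.8696 * 210000.0 / 34596
= 59.9091 MPa

59.9091 MPa


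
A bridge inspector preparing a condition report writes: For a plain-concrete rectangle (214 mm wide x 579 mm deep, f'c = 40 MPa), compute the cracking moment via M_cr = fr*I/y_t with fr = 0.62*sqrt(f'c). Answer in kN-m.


fr = 0.62 * sqrt(40) = 0.62 * 6.3246 = 3.9212 MPa
I = 214 * 579^3 / 12 = 3461530945.5 mm^4
y_t = 289.5 mm
M_cr = fr * I / y_t = 3.9212 * 3461530945.5 / 289.5 N-mm
= 46.8858 kN-m

46.8858 kN-m


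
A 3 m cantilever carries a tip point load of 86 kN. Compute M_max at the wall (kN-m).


For a cantilever with a point load at the free end:
M_max = P * L = 86 * 3 = 258 kN-m

258 kN-m


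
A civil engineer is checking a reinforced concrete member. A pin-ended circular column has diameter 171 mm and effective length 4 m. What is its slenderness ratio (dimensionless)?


Radius of gyration r = d / 4 = 171 / 4 = 42.75 mm
L_eff = 4000.0 mm
Slenderness ratio = L / r = 4000.0 / 42.75 = 93.57 (dimensionless)

93.57 (dimensionless)


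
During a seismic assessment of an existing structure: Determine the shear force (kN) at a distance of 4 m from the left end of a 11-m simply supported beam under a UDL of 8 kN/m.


R_A = w * L / 2 = 8 * 11 / 2 = 44.0 kN
V(x) = R_A - w * x = 44.0 - 8 * 4
= 12.0 kN

12.0 kN


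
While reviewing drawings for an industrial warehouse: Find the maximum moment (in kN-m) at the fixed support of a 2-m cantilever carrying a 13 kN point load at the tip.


For a cantilever with a point load at the free end:
M_max = P * L = 13 * 2 = 26 kN-m

26 kN-m


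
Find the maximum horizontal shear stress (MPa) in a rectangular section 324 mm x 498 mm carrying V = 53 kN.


A = b * h = 324 * 498 = 161352 mm^2
V = 53 kN = 53000.0 N
tau_max = 1.5 * V / A = 1.5 * 53000.0 / 161352
= 0.4927 MPa

0.4927 MPa


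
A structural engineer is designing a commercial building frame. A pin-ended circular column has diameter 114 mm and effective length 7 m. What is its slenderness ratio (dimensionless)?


Radius of gyration r = d / 4 = 114 / 4 = 28.5 mm
L_eff = 7000.0 mm
Slenderness ratio = L / r = 7000.0 / 28.5 = 245.61 (dimensionless)

245.61 (dimensionless)


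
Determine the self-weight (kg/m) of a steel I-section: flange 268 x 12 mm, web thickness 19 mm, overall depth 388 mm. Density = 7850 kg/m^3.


A_flanges = 2 * 268 * 12 = 6432 mm^2
A_web = (388 - 2 * 12) * 19 = 6916 mm^2
A_total = 6432 + 6916 = 13348 mm^2 = 0.013348 m^2
Weight = rho * A = 7850 * 0.013348 = 104.7818 kg/m

104.7818 kg/m


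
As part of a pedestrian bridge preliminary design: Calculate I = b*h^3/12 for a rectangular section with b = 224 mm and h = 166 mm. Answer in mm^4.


I = b * h^3 / 12
= 224 * 166^3 / 12
= 224 * 4574296 / 12
= 85386858.67 mm^4

85386858.67 mm^4


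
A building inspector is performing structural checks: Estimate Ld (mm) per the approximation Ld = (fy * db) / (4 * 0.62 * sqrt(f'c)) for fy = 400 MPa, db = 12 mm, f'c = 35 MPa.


Ld = (fy * db) / (4 * 0.62 * sqrt(f'c))
= (400 * 12) / (4 * 0.62 * sqrt(35))
= 4800 / 14.6719
= 327.16 mm

327.16 mm


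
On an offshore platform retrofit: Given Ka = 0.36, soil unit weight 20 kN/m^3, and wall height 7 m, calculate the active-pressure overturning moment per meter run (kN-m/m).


Pa = 0.5 * Ka * gamma * H^2
= 0.5 * 0.36 * 20 * 7^2
= 176.4 kN/m
Arm = H / 3 = 7 / 3 = 2.3333 m
Mo = Pa * arm = Pa * H / 3 = 176.4 * 7 / 3 = 411.6 kN-m/m

411.6 kN-m/m


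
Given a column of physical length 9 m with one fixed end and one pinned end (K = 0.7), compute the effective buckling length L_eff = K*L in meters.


L_eff = K * L
= 0.7 * 9
= 6.3 m

6.3 m


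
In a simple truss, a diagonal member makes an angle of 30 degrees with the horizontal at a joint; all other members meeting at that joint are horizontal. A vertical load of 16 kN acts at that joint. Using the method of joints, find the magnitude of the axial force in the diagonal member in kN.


At the joint, only the diagonal has a vertical component, so vertical equilibrium gives:
F * sin(30) = 16
F = 16 / sin(30)
= 16 / 0.5
= 32.0 kN

32.0 kN


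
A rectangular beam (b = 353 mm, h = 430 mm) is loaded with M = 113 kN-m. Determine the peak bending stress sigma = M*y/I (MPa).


I = b * h^3 / 12 = 353 * 430^3 / 12 = 2338830916.67 mm^4
y = h / 2 = 430 / 2 = 215.0 mm
M = 113 kN-m = 113000000.0 N-mm
sigma = M * y / I = 113000000.0 * 215.0 / 2338830916.67
= 10.39 MPa

10.39 MPa


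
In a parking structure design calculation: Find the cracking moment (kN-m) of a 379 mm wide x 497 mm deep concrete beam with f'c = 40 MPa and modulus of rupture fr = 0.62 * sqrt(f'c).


fr = 0.62 * sqrt(40) = 0.62 * 6.3246 = 3.9212 MPa
I = 379 * 497^3 / 12 = 3877279688.92 mm^4
y_t = 248.5 mm
M_cr = fr * I / y_t = 3.9212 * 3877279688.92 / 248.5 N-mm
= 61.1818 kN-m

61.1818 kN-m


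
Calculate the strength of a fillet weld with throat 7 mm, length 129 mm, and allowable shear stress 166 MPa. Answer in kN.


Strength = throat * length * allowable stress
= 7 * 129 * 166 N
= 149898 N
= 149.9 kN

149.9 kN


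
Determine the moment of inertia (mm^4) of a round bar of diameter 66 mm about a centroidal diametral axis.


r = d / 2 = 66 / 2 = 33.0 mm
I = pi * r^4 / 4 = pi * 33.0^4 / 4
= 931420.18 mm^4

931420.18 mm^4


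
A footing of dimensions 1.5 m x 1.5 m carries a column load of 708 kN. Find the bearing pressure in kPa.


A = 1.5 * 1.5 = 2.25 m^2
q = P / A = 708 / 2.25
= 314.6667 kPa

314.6667 kPa


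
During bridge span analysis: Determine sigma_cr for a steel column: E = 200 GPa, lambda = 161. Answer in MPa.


sigma_cr = pi^2 * E / lambda^2
= 9.8696 * 200000.0 / 161^2
= 9.8696 * 200000.0 / 25921
= 76.1514 MPa

76.1514 MPa


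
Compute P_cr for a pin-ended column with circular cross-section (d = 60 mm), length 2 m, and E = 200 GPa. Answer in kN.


I = pi * d^4 / 64 = 636172.51 mm^4
L = 2000.0 mm
P_cr = pi^2 * E * I / L^2
= 9.8696 * 200000.0 * 636172.51 / 2000.0^2
= 313938.55 N = 313.9386 kN

313.9386 kN


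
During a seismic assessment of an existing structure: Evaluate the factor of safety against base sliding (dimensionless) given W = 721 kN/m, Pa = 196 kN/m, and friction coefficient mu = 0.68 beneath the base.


Resisting force = mu * W = 0.68 * 721 = 490.28 kN/m
FOS = Resisting / Driving = 490.28 / 196
= 2.5014 (dimensionless)

2.5014 (dimensionless)


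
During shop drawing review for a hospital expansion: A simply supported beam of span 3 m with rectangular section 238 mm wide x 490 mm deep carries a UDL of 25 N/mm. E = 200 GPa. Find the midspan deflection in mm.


I = 238 * 490^3 / 12 = 2333371833.33 mm^4
L = 3000.0 mm, w = 25 N/mm, E = 200000.0 MPa
delta = 5 * w * L^4 / (384 * E * I)
= 5 * 25 * 3000.0^4 / (384 * 200000.0 * 2333371833.33)
= 0.0565 mm

0.0565 mm


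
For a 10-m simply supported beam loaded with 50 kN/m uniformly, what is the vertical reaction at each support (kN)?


Total load = w * L = 50 * 10 = 500 kN
By symmetry, each reaction R = total / 2 = 500 / 2 = 250.0 kN

250.0 kN


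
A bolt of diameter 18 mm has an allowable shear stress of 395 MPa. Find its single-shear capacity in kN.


A = pi * d^2 / 4 = pi * 18^2 / 4 = 254.469 mm^2
V = f_v * A / 1000 = 395 * 254.469 / 1000
= 100.5153 kN

100.5153 kN


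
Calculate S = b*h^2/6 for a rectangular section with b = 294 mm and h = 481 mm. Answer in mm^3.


S = b * h^2 / 6
= 294 * 481^2 / 6
= 294 * 231361 / 6
= 11336689.0 mm^3

11336689.0 mm^3


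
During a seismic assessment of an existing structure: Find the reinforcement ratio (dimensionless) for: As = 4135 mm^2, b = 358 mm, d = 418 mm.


rho = As / (b * d)
= 4135 / (358 * 418)
= 4135 / 149644
= 0.027632 (dimensionless)

0.027632 (dimensionless)


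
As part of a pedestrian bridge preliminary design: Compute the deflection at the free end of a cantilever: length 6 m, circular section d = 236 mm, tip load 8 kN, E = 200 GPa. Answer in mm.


I = pi * d^4 / 64 = pi * 236^4 / 64 = 152271249.19 mm^4
L = 6000.0 mm, P = 8000.0 N, E = 200000.0 MPa
delta = P * L^3 / (3 * E * I)
= 8000.0 * 6000.0^3 / (3 * 200000.0 * 152271249.19)
= 18.9136 mm

18.9136 mm


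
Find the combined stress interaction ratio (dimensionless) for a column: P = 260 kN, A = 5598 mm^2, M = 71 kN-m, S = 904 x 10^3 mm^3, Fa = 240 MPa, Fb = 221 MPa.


f_a = P / A = 260000.0 / 5598 = 46.4452 MPa
f_b = M / S = 71000000.0 / 904000.0 = 78.5398 MPa
Ratio = f_a / Fa + f_b / Fb
= 46.4452 / 240 + 78.5398 / 221
= 0.5489 (dimensionless)

0.5489 (dimensionless)


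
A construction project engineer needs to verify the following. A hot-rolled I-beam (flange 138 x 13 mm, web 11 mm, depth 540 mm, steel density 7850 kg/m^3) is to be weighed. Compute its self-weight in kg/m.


A_flanges = 2 * 138 * 13 = 3588 mm^2
A_web = (540 - 2 * 13) * 11 = 5654 mm^2
A_total = 3588 + 5654 = 9242 mm^2 = 0.009242 m^2
Weight = rho * A = 7850 * 0.009242 = 72.5497 kg/m

72.5497 kg/m


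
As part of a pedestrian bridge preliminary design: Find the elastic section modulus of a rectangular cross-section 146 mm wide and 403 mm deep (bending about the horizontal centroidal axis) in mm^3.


S = b * h^2 / 6
= 146 * 403^2 / 6
= 146 * 162409 / 6
= 3951952.33 mm^3

3951952.33 mm^3


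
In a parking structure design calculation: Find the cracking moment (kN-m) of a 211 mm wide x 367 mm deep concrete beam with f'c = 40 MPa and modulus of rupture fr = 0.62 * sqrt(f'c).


fr = 0.62 * sqrt(40) = 0.62 * 6.3246 = 3.9212 MPa
I = 211 * 367^3 / 12 = 869159341.08 mm^4
y_t = 183.5 mm
M_cr = fr * I / y_t = 3.9212 * 869159341.08 / 183.5 N-mm
= 18.5731 kN-m

18.5731 kN-m


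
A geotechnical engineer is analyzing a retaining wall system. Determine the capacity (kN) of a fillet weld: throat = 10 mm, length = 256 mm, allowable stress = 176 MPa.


Strength = throat * length * allowable stress
= 10 * 256 * 176 N
= 450560 N
= 450.56 kN

450.56 kN


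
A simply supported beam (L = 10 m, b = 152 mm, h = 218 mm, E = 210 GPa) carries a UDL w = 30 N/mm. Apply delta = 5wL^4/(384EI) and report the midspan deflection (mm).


I = 152 * 218^3 / 12 = 131229605.33 mm^4
L = 10000.0 mm, w = 30 N/mm, E = 210000.0 MPa
delta = 5 * w * L^4 / (384 * E * I)
= 5 * 30 * 10000.0^4 / (384 * 210000.0 * 131229605.33)
= 141.7454 mm

141.7454 mm


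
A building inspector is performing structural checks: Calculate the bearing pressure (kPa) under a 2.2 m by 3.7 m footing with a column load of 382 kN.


A = 2.2 * 3.7 = 8.14 m^2
q = P / A = 382 / 8.14
= 46.9287 kPa

46.9287 kPa


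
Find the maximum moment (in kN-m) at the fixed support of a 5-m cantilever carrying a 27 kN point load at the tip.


For a cantilever with a point load at the free end:
M_max = P * L = 27 * 5 = 135 kN-m

135 kN-m


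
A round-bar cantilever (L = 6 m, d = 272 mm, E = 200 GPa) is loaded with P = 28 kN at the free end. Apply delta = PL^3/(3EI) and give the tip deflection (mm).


I = pi * d^4 / 64 = pi * 272^4 / 64 = 268686295.06 mm^4
L = 6000.0 mm, P = 28000.0 N, E = 200000.0 MPa
delta = P * L^3 / (3 * E * I)
= 28000.0 * 6000.0^3 / (3 * 200000.0 * 268686295.06)
= 37.5159 mm

37.5159 mm


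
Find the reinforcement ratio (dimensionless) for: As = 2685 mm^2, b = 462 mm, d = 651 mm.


rho = As / (b * d)
= 2685 / (462 * 651)
= 2685 / 300762
= 0.008927 (dimensionless)

0.008927 (dimensionless)


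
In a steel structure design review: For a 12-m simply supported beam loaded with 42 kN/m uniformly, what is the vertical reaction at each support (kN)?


Total load = w * L = 42 * 12 = 504 kN
By symmetry, each reaction R = total / 2 = 504 / 2 = 252.0 kN

252.0 kN


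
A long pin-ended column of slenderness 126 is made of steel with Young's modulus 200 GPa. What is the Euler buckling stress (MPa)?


sigma_cr = pi^2 * E / lambda^2
= 9.8696 * 200000.0 / 126^2
= 9.8696 * 200000.0 / 15876
= 124.3336 MPa

124.3336 MPa


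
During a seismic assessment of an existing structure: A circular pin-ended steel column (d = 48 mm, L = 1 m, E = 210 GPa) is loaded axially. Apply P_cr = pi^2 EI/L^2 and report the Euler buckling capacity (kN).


I = pi * d^4 / 64 = 260576.26 mm^4
L = 1000.0 mm
P_cr = pi^2 * E * I / L^2
= 9.8696 * 210000.0 * 260576.26 / 1000.0^2
= 540074.77 N = 540.0748 kN

540.0748 kN


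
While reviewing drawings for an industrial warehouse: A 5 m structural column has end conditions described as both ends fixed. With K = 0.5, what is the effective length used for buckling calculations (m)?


L_eff = K * L
= 0.5 * 5
= 2.5 m

2.5 m


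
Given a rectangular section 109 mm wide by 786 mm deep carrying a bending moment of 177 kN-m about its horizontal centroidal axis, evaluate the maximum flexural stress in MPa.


I = b * h^3 / 12 = 109 * 786^3 / 12 = 4410754542.0 mm^4
y = h / 2 = 786 / 2 = 393.0 mm
M = 177 kN-m = 177000000.0 N-mm
sigma = M * y / I = 177000000.0 * 393.0 / 4410754542.0
= 15.77 MPa

15.77 MPa


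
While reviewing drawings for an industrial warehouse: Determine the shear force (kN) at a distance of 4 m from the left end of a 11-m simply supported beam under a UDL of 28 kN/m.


R_A = w * L / 2 = 28 * 11 / 2 = 154.0 kN
V(x) = R_A - w * x = 154.0 - 28 * 4
= 42.0 kN

42.0 kN


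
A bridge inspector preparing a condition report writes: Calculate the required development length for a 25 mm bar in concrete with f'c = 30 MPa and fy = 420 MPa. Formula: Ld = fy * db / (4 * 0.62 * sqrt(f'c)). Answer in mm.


Ld = (fy * db) / (4 * 0.62 * sqrt(f'c))
= (420 * 25) / (4 * 0.62 * sqrt(30))
= 10500 / 13.5835
= 773.0 mm

773.0 mm


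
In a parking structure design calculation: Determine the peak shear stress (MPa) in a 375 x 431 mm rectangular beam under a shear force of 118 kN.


A = b * h = 375 * 431 = 161625 mm^2
V = 118 kN = 118000.0 N
tau_max = 1.5 * V / A = 1.5 * 118000.0 / 161625
= 1.0951 MPa

1.0951 MPa


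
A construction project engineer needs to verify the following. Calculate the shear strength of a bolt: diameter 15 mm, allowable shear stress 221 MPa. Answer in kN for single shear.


A = pi * d^2 / 4 = pi * 15^2 / 4 = 176.7146 mm^2
V = f_v * A / 1000 = 221 * 176.7146 / 1000
= 39.0539 kN

39.0539 kN


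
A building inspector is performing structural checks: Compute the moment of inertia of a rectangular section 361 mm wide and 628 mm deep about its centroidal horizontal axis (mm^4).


I = b * h^3 / 12
= 361 * 628^3 / 12
= 361 * 247673152 / 12
= 7450833989.33 mm^4

7450833989.33 mm^4


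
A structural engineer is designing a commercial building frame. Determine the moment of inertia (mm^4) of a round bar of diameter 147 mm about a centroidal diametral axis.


r = d / 2 = 147 / 2 = 73.5 mm
I = pi * r^4 / 4 = pi * 73.5^4 / 4
= 22921299.6 mm^4

22921299.6 mm^4


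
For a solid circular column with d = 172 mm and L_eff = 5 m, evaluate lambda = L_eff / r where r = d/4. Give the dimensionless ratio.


Radius of gyration r = d / 4 = 172 / 4 = 43.0 mm
L_eff = 5000.0 mm
Slenderness ratio = L / r = 5000.0 / 43.0 = 116.28 (dimensionless)

116.28 (dimensionless)


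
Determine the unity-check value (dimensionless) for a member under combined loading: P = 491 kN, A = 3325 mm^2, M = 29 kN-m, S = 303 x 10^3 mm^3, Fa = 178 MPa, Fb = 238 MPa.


f_a = P / A = 491000.0 / 3325 = 147.6692 MPa
f_b = M / S = 29000000.0 / 303000.0 = 95.7096 MPa
Ratio = f_a / Fa + f_b / Fb
= 147.6692 / 178 + 95.7096 / 238
= 1.2317 (dimensionless)

1.2317 (dimensionless)


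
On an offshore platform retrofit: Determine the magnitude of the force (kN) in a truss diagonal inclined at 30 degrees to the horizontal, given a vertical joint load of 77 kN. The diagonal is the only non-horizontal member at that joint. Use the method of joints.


At the joint, only the diagonal has a vertical component, so vertical equilibrium gives:
F * sin(30) = 77
F = 77 / sin(30)
= 77 / 0.5
= 154.0 kN

154.0 kN


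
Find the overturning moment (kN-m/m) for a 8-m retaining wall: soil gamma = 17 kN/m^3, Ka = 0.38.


Pa = 0.5 * Ka * gamma * H^2
= 0.5 * 0.38 * 17 * 8^2
= 206.72 kN/m
Arm = H / 3 = 8 / 3 = 2.6667 m
Mo = Pa * arm = Pa * H / 3 = 206.72 * 8 / 3 = 551.2533 kN-m/m

551.2533 kN-m/m


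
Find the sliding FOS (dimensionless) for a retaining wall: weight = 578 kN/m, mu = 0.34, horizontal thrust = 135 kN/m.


Resisting force = mu * W = 0.34 * 578 = 196.52 kN/m
FOS = Resisting / Driving = 196.52 / 135
= 1.4557 (dimensionless)

1.4557 (dimensionless)


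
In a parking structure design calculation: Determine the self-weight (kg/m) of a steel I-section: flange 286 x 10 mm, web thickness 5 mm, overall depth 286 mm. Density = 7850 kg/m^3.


A_flanges = 2 * 286 * 10 = 5720 mm^2
A_web = (286 - 2 * 10) * 5 = 1330 mm^2
A_total = 5720 + 1330 = 7050 mm^2 = 0.007050 m^2
Weight = rho * A = 7850 * 0.007050 = 55.3425 kg/m

55.3425 kg/m


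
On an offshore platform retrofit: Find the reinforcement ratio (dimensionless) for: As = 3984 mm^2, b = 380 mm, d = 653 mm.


rho = As / (b * d)
= 3984 / (380 * 653)
= 3984 / 248140
= 0.016055 (dimensionless)

0.016055 (dimensionless)


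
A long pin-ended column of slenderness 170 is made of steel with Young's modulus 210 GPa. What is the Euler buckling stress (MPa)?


sigma_cr = pi^2 * E / lambda^2
= 9.8696 * 210000.0 / 170^2
= 9.8696 * 210000.0 / 28900
= 71.7168 MPa

71.7168 MPa


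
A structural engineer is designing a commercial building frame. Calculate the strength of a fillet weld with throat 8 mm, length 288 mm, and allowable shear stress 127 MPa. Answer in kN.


Strength = throat * length * allowable stress
= 8 * 288 * 127 N
= 292608 N
= 292.61 kN

292.61 kN


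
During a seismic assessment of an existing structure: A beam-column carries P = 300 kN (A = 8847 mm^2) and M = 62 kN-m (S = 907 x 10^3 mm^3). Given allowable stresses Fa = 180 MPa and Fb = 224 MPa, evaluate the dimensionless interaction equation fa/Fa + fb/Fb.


f_a = P / A = 300000.0 / 8847 = 33.9098 MPa
f_b = M / S = 62000000.0 / 907000.0 = 68.3572 MPa
Ratio = f_a / Fa + f_b / Fb
= 33.9098 / 180 + 68.3572 / 224
= 0.4936 (dimensionless)

0.4936 (dimensionless)


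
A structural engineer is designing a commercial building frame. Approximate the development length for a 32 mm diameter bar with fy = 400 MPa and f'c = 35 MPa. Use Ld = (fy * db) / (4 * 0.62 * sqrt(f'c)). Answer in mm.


Ld = (fy * db) / (4 * 0.62 * sqrt(f'c))
= (400 * 32) / (4 * 0.62 * sqrt(35))
= 12800 / 14.6719
= 872.42 mm

872.42 mm


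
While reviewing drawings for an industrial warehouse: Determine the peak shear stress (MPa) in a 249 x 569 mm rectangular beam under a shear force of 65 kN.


A = b * h = 249 * 569 = 141681 mm^2
V = 65 kN = 65000.0 N
tau_max = 1.5 * V / A = 1.5 * 65000.0 / 141681
= 0.6882 MPa

0.6882 MPa


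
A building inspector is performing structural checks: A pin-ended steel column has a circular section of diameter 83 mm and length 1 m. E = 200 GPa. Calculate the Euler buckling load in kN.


I = pi * d^4 / 64 = 2329604.88 mm^4
L = 1000.0 mm
P_cr = pi^2 * E * I / L^2
= 9.8696 * 200000.0 * 2329604.88 / 1000.0^2
= 4598455.72 N = 4598.4557 kN

4598.4557 kN


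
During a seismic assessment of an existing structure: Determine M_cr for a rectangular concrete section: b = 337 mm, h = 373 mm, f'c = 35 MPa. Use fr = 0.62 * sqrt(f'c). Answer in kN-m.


fr = 0.62 * sqrt(35) = 0.62 * 5.9161 = 3.668 MPa
I = 337 * 373^3 / 12 = 1457387869.08 mm^4
y_t = 186.5 mm
M_cr = fr * I / y_t = 3.668 * 1457387869.08 / 186.5 N-mm
= 28.663 kN-m

28.663 kN-m


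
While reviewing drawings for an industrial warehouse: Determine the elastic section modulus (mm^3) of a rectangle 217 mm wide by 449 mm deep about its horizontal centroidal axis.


S = b * h^2 / 6
= 217 * 449^2 / 6
= 217 * 201601 / 6
= 7291236.17 mm^3

7291236.17 mm^3


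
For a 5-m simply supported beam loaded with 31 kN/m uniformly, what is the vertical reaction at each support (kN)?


Total load = w * L = 31 * 5 = 155 kN
By symmetry, each reaction R = total / 2 = 155 / 2 = 77.5 kN

77.5 kN


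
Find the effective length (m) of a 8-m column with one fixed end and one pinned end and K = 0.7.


L_eff = K * L
= 0.7 * 8
= 5.6 m

5.6 m


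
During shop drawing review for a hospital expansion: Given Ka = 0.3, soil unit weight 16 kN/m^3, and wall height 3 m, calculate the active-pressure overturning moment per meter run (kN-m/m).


Pa = 0.5 * Ka * gamma * H^2
= 0.5 * 0.3 * 16 * 3^2
= 21.6 kN/m
Arm = H / 3 = 3 / 3 = 1.0 m
Mo = Pa * arm = Pa * H / 3 = 21.6 * 3 / 3 = 21.6 kN-m/m

21.6 kN-m/m


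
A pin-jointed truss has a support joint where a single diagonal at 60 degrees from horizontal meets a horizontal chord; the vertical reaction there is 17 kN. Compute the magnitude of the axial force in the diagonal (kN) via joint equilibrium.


At the joint, only the diagonal has a vertical component, so vertical equilibrium gives:
F * sin(60) = 17
F = 17 / sin(60)
= 17 / 0.866025
= 19.63 kN

19.63 kN


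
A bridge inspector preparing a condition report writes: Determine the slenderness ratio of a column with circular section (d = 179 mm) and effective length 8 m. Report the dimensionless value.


Radius of gyration r = d / 4 = 179 / 4 = 44.75 mm
L_eff = 8000.0 mm
Slenderness ratio = L / r = 8000.0 / 44.75 = 178.77 (dimensionless)

178.77 (dimensionless)


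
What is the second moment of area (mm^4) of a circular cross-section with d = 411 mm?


r = d / 2 = 411 / 2 = 205.5 mm
I = pi * r^4 / 4 = pi * 205.5^4 / 4
= 1400674384.04 mm^4

1400674384.04 mm^4
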